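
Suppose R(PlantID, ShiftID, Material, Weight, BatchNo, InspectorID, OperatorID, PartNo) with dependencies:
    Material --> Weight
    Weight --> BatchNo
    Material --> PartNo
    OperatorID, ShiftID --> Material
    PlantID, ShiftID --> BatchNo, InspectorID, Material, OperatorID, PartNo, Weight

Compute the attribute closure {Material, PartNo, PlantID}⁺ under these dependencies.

Start with {Material, PartNo, PlantID}.
Material --> Weight applies; add {Weight} → now {Material, PartNo, PlantID, Weight}.
Weight --> BatchNo applies; add {BatchNo} → now {BatchNo, Material, PartNo, PlantID, Weight}.
No further FD applies.

{BatchNo, Material, PartNo, PlantID, Weight}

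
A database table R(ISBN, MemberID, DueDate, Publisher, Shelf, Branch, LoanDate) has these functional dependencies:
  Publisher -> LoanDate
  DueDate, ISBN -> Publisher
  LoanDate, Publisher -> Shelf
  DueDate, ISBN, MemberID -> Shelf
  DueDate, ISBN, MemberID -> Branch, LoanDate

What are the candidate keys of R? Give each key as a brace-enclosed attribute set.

{DueDate, ISBN, MemberID} never appear on the right of any FD, so every key must include all of them.
{DueDate, ISBN, MemberID} is a candidate key since {DueDate, ISBN, MemberID}⁺ = {Branch, DueDate, ISBN, LoanDate, MemberID, Publisher, Shelf} covers every attribute.
No other minimal set has full closure, so this is the only candidate key.

{DueDate, ISBN, MemberID}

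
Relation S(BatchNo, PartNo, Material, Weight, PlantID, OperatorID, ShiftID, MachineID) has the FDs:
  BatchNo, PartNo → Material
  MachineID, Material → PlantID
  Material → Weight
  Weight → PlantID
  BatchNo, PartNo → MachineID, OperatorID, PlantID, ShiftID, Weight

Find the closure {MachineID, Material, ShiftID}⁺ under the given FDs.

{MachineID, Material, PlantID, ShiftID, Weight}

Start with {MachineID, Material, ShiftID}.
MachineID, Material → PlantID applies; add {PlantID} → now {MachineID, Material, PlantID, ShiftID}.
Material → Weight applies; add {Weight} → now {MachineID, Material, PlantID, ShiftID, Weight}.
No further FD applies.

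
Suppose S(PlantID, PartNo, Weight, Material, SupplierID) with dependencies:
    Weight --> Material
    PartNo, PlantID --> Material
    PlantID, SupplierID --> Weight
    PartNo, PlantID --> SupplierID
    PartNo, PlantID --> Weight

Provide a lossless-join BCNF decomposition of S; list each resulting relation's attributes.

{Material, Weight}; {PartNo, PlantID, SupplierID}; {PlantID, SupplierID, Weight}

Candidate key of the original relation: {PartNo, PlantID}.
{Material, PartNo, PlantID, SupplierID, Weight}: {Weight} determines {Material, Weight} here but is not a superkey — split on Weight --> Material, giving {Material, Weight} and {PartNo, PlantID, SupplierID, Weight}.
{Material, Weight}: every determinant is a superkey — BCNF.
{PartNo, PlantID, SupplierID, Weight}: {PlantID, SupplierID} determines {PlantID, SupplierID, Weight} here but is not a superkey — split on PlantID, SupplierID --> Weight, giving {PlantID, SupplierID, Weight} and {PartNo, PlantID, SupplierID}.
{PlantID, SupplierID, Weight}: every determinant is a superkey — BCNF.
{PartNo, PlantID, SupplierID}: every determinant is a superkey — BCNF.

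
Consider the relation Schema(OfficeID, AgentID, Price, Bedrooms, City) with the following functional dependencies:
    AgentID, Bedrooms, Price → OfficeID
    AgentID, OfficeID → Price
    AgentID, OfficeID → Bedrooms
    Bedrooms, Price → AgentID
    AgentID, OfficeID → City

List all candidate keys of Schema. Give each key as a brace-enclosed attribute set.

Closure of {AgentID, OfficeID} is {AgentID, Bedrooms, City, OfficeID, Price}, the whole schema; {AgentID, OfficeID} is a candidate key.
Closure of {Bedrooms, Price} is {AgentID, Bedrooms, City, OfficeID, Price}, the whole schema; {Bedrooms, Price} is a candidate key.
These are minimal and exhaustive — every other superkey contains one of them.

{AgentID, OfficeID}, {Bedrooms, Price}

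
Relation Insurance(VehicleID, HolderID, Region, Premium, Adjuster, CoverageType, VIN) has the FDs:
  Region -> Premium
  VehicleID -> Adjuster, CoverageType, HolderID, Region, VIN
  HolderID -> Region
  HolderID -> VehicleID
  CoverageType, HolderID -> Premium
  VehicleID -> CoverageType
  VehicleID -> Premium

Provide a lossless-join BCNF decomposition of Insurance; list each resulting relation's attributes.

Candidate keys of the original relation: {HolderID}, {VehicleID}.
In {Adjuster, CoverageType, HolderID, Premium, Region, VIN, VehicleID}, {Region} is not a superkey ({Region}⁺ restricted to this set is {Premium, Region}), so split on Region -> Premium into {Premium, Region} and {Adjuster, CoverageType, HolderID, Region, VIN, VehicleID}.
{Premium, Region} has no BCNF violation.
{Adjuster, CoverageType, HolderID, Region, VIN, VehicleID} has no BCNF violation.

{Adjuster, CoverageType, HolderID, Region, VIN, VehicleID}; {Premium, Region}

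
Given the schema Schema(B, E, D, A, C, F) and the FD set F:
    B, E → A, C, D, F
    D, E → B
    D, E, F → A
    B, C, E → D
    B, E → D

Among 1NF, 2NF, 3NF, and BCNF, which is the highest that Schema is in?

BCNF

Candidate keys: {B, E}, {D, E}. Prime attributes: {B, D, E}.
The left-hand side of every FD is a superkey, so BCNF is satisfied.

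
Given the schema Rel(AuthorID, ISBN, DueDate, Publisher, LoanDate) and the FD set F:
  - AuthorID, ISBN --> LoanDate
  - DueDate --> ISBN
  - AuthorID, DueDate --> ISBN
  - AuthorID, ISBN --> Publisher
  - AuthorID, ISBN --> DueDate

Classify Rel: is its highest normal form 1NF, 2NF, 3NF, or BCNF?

3NF

Candidate keys: {AuthorID, DueDate}, {AuthorID, ISBN}. Prime attributes: {AuthorID, DueDate, ISBN}.
For DueDate --> ISBN we have {DueDate}⁺ = {DueDate, ISBN}; {DueDate} is not a superkey, so BCNF fails.
Since {ISBN} ⊆ prime attributes and every other non-superkey FD also has a prime right side, the schema is in 3NF.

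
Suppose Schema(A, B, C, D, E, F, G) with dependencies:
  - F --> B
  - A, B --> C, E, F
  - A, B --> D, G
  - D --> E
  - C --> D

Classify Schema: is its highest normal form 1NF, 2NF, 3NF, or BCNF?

Candidate keys: {A, B}, {A, F}. Prime attributes: {A, B, F}.
For F --> B we have {F}⁺ = {B, F}; {F} is not a superkey, so BCNF fails.
D --> E has non-prime {E} on the right and a non-superkey on the left, so 3NF fails.
No non-prime attribute depends on a proper subset of any candidate key, so 2NF holds.

2NF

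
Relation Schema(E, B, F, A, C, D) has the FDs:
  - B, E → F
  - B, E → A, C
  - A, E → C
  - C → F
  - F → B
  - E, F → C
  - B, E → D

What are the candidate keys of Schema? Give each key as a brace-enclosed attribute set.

Attributes never on any right-hand side: {E} — every candidate key must contain it.
Closure of {A, E} is {A, B, C, D, E, F}, the whole schema; {A, E} is a candidate key.
Closure of {B, E} is {A, B, C, D, E, F}, the whole schema; {B, E} is a candidate key.
Closure of {C, E} is {A, B, C, D, E, F}, the whole schema; {C, E} is a candidate key.
Closure of {E, F} is {A, B, C, D, E, F}, the whole schema; {E, F} is a candidate key.
No proper subset of any of these is a key, and no other minimal superkey exists.

{A, E}, {B, E}, {C, E}, {E, F}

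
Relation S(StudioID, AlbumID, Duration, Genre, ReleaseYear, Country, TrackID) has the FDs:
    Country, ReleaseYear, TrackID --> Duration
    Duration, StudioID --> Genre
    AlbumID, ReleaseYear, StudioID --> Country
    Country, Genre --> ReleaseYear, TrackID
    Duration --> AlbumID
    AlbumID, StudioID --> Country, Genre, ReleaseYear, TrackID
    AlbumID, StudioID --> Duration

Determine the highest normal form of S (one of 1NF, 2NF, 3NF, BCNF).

3NF

Candidate keys: {AlbumID, StudioID}, {Country, Genre, StudioID}, {Country, ReleaseYear, StudioID, TrackID}, {Duration, StudioID}. Prime attributes: {AlbumID, Country, Duration, Genre, ReleaseYear, StudioID, TrackID}.
For Country, ReleaseYear, TrackID --> Duration we have {Country, ReleaseYear, TrackID}⁺ = {AlbumID, Country, Duration, ReleaseYear, TrackID}; {Country, ReleaseYear, TrackID} is not a superkey, so BCNF fails.
Since {Duration} ⊆ prime attributes and every other non-superkey FD also has a prime right side, the schema is in 3NF.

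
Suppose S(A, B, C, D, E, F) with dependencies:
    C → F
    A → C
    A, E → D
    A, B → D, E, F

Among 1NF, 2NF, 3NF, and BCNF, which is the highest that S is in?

Candidate key: {A, B}. Prime attributes: {A, B}.
C → F: {C}⁺ = {C, F}, which is not all of the attributes, so the left side is not a superkey — BCNF is violated.
Because {F} is non-prime and the left side of C → F is not a superkey, the relation is not in 3NF.
Since {A} ⊂ {A, B} and {A}⁺ ⊇ {C, F} with {C, F} non-prime, there is a partial dependency; 2NF fails.

1NF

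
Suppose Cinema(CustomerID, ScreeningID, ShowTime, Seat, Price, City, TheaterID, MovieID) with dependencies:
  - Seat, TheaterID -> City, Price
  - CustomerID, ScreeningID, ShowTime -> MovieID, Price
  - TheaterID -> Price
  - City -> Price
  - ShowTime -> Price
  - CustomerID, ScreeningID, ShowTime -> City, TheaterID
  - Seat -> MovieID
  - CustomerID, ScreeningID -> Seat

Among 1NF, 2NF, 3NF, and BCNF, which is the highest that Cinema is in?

Candidate key: {CustomerID, ScreeningID, ShowTime}. Prime attributes: {CustomerID, ScreeningID, ShowTime}.
Seat, TheaterID -> City, Price: {Seat, TheaterID}⁺ = {City, MovieID, Price, Seat, TheaterID}, which is not all of the attributes, so the left side is not a superkey — BCNF is violated.
Because {City, Price} are non-prime and the left side of Seat, TheaterID -> City, Price is not a superkey, the relation is not in 3NF.
Since {ShowTime} ⊂ {CustomerID, ScreeningID, ShowTime} and {ShowTime}⁺ ⊇ {Price} with {Price} non-prime, there is a partial dependency; 2NF fails.

1NF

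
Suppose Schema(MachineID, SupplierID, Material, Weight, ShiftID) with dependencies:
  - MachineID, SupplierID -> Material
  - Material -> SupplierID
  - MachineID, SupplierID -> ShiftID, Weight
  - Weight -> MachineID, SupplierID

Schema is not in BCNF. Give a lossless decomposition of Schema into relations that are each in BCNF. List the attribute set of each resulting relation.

Candidate keys of the original relation: {MachineID, Material}, {MachineID, SupplierID}, {Weight}.
Within {MachineID, Material, ShiftID, SupplierID, Weight}: {Material}⁺ ∩ {MachineID, Material, ShiftID, SupplierID, Weight} = {Material, SupplierID}, not the whole set, so Material -> SupplierID violates BCNF; decompose into {Material, SupplierID} and {MachineID, Material, ShiftID, Weight}.
{Material, SupplierID}: every determinant is a superkey — BCNF.
{MachineID, Material, ShiftID, Weight}: every determinant is a superkey — BCNF.

{MachineID, Material, ShiftID, Weight}; {Material, SupplierID}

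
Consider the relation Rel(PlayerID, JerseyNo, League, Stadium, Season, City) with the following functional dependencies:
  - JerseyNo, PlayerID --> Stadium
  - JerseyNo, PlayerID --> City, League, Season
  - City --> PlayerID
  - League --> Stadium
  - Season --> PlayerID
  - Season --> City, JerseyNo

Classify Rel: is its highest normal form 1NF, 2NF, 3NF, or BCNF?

Candidate keys: {City, JerseyNo}, {JerseyNo, PlayerID}, {Season}. Prime attributes: {City, JerseyNo, PlayerID, Season}.
For City --> PlayerID we have {City}⁺ = {City, PlayerID}; {City} is not a superkey, so BCNF fails.
Because {Stadium} is non-prime and the left side of League --> Stadium is not a superkey, the relation is not in 3NF.
No non-prime attribute depends on a proper subset of any candidate key, so 2NF holds.

2NF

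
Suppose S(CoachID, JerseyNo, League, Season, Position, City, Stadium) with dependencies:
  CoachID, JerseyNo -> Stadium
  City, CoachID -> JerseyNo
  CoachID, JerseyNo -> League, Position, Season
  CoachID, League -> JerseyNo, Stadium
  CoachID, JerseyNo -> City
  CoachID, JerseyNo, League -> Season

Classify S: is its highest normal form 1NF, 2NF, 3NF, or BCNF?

Candidate keys: {City, CoachID}, {CoachID, JerseyNo}, {CoachID, League}. Prime attributes: {City, CoachID, JerseyNo, League}.
Each dependency's left side is a superkey — BCNF holds.

BCNF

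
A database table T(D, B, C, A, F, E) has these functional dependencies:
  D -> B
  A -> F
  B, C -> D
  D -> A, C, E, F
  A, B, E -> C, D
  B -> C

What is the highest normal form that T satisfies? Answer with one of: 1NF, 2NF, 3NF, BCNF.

Candidate keys: {B}, {D}. Prime attributes: {B, D}.
A -> F breaks BCNF: {A}⁺ = {A, F}, so {A} is not a superkey.
A -> F determines the non-prime attribute {F} from a non-superkey — 3NF is violated.
All keys have size 1, which rules out partial dependencies — 2NF is satisfied.

2NF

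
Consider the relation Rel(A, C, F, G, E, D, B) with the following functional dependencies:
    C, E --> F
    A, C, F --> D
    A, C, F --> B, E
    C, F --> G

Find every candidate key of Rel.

No FD produces {A, C}, so they must be in every candidate key.
{A, C, E}⁺ = {A, B, C, D, E, F, G} — all of the relation — so {A, C, E} is a candidate key.
{A, C, F}⁺ = {A, B, C, D, E, F, G} — all of the relation — so {A, C, F} is a candidate key.
These are minimal and exhaustive — every other superkey contains one of them.

{A, C, E}, {A, C, F}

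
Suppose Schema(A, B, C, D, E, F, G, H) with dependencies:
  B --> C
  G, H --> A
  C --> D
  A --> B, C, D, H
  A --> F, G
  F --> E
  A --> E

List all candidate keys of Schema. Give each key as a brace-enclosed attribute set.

{A} is a candidate key since {A}⁺ = {A, B, C, D, E, F, G, H} covers every attribute.
{G, H} is a candidate key since {G, H}⁺ = {A, B, C, D, E, F, G, H} covers every attribute.
No proper subset of any of these is a key, and no other minimal superkey exists.

{A}, {G, H}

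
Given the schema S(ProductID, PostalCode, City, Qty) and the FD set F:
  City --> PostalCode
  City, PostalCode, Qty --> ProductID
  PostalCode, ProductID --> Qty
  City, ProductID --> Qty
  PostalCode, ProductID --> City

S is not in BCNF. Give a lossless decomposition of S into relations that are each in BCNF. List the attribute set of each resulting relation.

{City, PostalCode}; {City, ProductID, Qty}

Candidate keys of the original relation: {City, ProductID}, {City, Qty}, {PostalCode, ProductID}.
{City, PostalCode, ProductID, Qty}: {City} determines {City, PostalCode} here but is not a superkey — split on City --> PostalCode, giving {City, PostalCode} and {City, ProductID, Qty}.
{City, PostalCode} is in BCNF.
{City, ProductID, Qty} is in BCNF.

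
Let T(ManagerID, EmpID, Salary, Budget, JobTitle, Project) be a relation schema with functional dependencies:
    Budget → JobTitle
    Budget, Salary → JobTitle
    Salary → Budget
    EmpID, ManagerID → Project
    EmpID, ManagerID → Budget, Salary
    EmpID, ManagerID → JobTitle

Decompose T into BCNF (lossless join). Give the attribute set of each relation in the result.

Candidate key of the original relation: {EmpID, ManagerID}.
In {Budget, EmpID, JobTitle, ManagerID, Project, Salary}, {Budget} is not a superkey ({Budget}⁺ restricted to this set is {Budget, JobTitle}), so split on Budget → JobTitle into {Budget, JobTitle} and {Budget, EmpID, ManagerID, Project, Salary}.
{Budget, JobTitle} is in BCNF.
In {Budget, EmpID, ManagerID, Project, Salary}, {Salary} is not a superkey ({Salary}⁺ restricted to this set is {Budget, Salary}), so split on Salary → Budget into {Budget, Salary} and {EmpID, ManagerID, Project, Salary}.
{Budget, Salary} is in BCNF.
{EmpID, ManagerID, Project, Salary} is in BCNF.

{Budget, JobTitle}; {Budget, Salary}; {EmpID, ManagerID, Project, Salary}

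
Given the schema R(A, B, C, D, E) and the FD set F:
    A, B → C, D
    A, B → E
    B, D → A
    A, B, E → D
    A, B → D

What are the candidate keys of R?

No FD produces {B}, so it must be in every candidate key.
Closure of {A, B} is {A, B, C, D, E}, the whole schema; {A, B} is a candidate key.
Closure of {B, D} is {A, B, C, D, E}, the whole schema; {B, D} is a candidate key.
Any other superkey properly contains one of these, so there are no further candidate keys.

{A, B}, {B, D}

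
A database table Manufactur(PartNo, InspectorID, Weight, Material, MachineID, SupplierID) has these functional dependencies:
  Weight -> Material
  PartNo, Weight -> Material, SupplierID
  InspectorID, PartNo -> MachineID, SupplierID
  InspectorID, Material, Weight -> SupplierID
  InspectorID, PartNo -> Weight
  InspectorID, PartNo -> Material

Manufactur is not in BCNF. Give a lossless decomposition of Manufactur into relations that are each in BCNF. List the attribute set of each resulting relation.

{InspectorID, MachineID, PartNo, Weight}; {Material, Weight}; {PartNo, SupplierID, Weight}

Candidate key of the original relation: {InspectorID, PartNo}.
{InspectorID, MachineID, Material, PartNo, SupplierID, Weight}: {Weight} determines {Material, Weight} here but is not a superkey — split on Weight -> Material, giving {Material, Weight} and {InspectorID, MachineID, PartNo, SupplierID, Weight}.
{Material, Weight}: every determinant is a superkey — BCNF.
{InspectorID, MachineID, PartNo, SupplierID, Weight}: {PartNo, Weight} determines {PartNo, SupplierID, Weight} here but is not a superkey — split on PartNo, Weight -> SupplierID, giving {PartNo, SupplierID, Weight} and {InspectorID, MachineID, PartNo, Weight}.
{PartNo, SupplierID, Weight}: every determinant is a superkey — BCNF.
{InspectorID, MachineID, PartNo, Weight}: every determinant is a superkey — BCNF.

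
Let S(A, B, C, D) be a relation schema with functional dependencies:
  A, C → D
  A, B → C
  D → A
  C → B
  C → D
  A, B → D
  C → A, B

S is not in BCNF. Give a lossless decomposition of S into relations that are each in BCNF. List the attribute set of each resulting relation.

Candidate keys of the original relation: {A, B}, {B, D}, {C}.
Within {A, B, C, D}: {D}⁺ ∩ {A, B, C, D} = {A, D}, not the whole set, so D → A violates BCNF; decompose into {A, D} and {B, C, D}.
{A, D}: every determinant is a superkey — BCNF.
{B, C, D}: every determinant is a superkey — BCNF.

{A, D}; {B, C, D}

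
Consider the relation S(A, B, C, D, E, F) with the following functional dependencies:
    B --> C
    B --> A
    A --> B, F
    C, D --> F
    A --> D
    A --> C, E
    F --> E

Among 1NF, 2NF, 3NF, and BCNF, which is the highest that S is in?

Candidate keys: {A}, {B}. Prime attributes: {A, B}.
For C, D --> F we have {C, D}⁺ = {C, D, E, F}; {C, D} is not a superkey, so BCNF fails.
Because {F} is non-prime and the left side of C, D --> F is not a superkey, the relation is not in 3NF.
All keys have size 1, which rules out partial dependencies — 2NF is satisfied.

2NF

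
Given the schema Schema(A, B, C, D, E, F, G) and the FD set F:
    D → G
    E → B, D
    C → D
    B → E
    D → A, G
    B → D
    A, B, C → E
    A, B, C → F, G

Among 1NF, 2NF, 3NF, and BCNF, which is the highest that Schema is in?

Candidate keys: {B, C}, {C, E}. Prime attributes: {B, C, E}.
D → G breaks BCNF: {D}⁺ = {A, D, G}, so {D} is not a superkey.
D → G has non-prime {G} on the right and a non-superkey on the left, so 3NF fails.
The proper key subset {B} of {B, C} determines non-prime {A, D, G}, so the relation is not even in 2NF.

1NF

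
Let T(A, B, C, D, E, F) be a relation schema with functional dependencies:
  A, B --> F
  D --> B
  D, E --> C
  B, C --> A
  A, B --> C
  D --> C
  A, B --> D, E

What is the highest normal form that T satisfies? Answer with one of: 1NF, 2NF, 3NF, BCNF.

BCNF

Candidate keys: {A, B}, {B, C}, {D}. Prime attributes: {A, B, C, D}.
Each dependency's left side is a superkey — BCNF holds.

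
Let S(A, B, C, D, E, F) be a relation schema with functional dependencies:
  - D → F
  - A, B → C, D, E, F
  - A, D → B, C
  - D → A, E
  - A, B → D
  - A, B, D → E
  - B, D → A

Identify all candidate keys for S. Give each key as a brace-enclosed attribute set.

{A, B}, {D}

{D}⁺ = {A, B, C, D, E, F}, which is every attribute, so {D} is a candidate key.
{A, B}⁺ = {A, B, C, D, E, F}, which is every attribute, so {A, B} is a candidate key.
These are minimal and exhaustive — every other superkey contains one of them.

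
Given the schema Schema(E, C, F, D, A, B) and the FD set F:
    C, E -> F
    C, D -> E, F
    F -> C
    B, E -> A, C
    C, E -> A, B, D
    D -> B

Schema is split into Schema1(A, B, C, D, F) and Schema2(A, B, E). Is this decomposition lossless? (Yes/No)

No

Common attributes: {A, B}; their closure is {A, B}.
Neither Schema1 nor Schema2 is contained in that closure, so the decomposition is lossy.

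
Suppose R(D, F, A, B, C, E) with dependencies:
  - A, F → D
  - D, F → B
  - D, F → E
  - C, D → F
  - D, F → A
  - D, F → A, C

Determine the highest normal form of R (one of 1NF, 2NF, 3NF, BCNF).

Candidate keys: {A, F}, {C, D}, {D, F}. Prime attributes: {A, C, D, F}.
Each dependency's left side is a superkey — BCNF holds.

BCNF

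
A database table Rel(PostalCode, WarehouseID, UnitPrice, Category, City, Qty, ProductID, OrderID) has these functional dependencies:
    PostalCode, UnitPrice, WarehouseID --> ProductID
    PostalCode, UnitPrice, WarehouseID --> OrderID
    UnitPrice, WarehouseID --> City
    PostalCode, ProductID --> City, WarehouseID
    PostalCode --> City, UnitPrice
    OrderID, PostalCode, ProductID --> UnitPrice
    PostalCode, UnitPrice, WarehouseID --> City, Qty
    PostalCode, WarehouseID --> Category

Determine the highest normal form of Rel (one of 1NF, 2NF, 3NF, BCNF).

1NF

Candidate keys: {PostalCode, ProductID}, {PostalCode, WarehouseID}. Prime attributes: {PostalCode, ProductID, WarehouseID}.
UnitPrice, WarehouseID --> City: {UnitPrice, WarehouseID}⁺ = {City, UnitPrice, WarehouseID}, which is not all of the attributes, so the left side is not a superkey — BCNF is violated.
Because {City} is non-prime and the left side of UnitPrice, WarehouseID --> City is not a superkey, the relation is not in 3NF.
The proper key subset {PostalCode} of {PostalCode, ProductID} determines non-prime {City, UnitPrice}, so the relation is not even in 2NF.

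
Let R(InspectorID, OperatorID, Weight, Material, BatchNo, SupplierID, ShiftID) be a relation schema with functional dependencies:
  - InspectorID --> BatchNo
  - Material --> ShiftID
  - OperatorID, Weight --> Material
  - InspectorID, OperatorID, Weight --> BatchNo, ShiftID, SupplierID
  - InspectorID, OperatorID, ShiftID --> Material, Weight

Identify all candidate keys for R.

Attributes never on any right-hand side: {InspectorID, OperatorID} — every candidate key must contain all of them.
Closure of {InspectorID, Material, OperatorID} is {BatchNo, InspectorID, Material, OperatorID, ShiftID, SupplierID, Weight}, the whole schema; {InspectorID, Material, OperatorID} is a candidate key.
Closure of {InspectorID, OperatorID, ShiftID} is {BatchNo, InspectorID, Material, OperatorID, ShiftID, SupplierID, Weight}, the whole schema; {InspectorID, OperatorID, ShiftID} is a candidate key.
Closure of {InspectorID, OperatorID, Weight} is {BatchNo, InspectorID, Material, OperatorID, ShiftID, SupplierID, Weight}, the whole schema; {InspectorID, OperatorID, Weight} is a candidate key.
These are minimal and exhaustive — every other superkey contains one of them.

{InspectorID, Material, OperatorID}, {InspectorID, OperatorID, ShiftID}, {InspectorID, OperatorID, Weight}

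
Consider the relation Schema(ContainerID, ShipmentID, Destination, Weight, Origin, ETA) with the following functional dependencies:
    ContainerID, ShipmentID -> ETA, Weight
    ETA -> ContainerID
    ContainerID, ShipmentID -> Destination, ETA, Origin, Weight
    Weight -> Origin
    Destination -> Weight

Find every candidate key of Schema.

{ContainerID, ShipmentID}, {ETA, ShipmentID}

Attributes never on any right-hand side: {ShipmentID} — every candidate key must contain it.
{ContainerID, ShipmentID}⁺ = {ContainerID, Destination, ETA, Origin, ShipmentID, Weight}, which is every attribute, so {ContainerID, ShipmentID} is a candidate key.
{ETA, ShipmentID}⁺ = {ContainerID, Destination, ETA, Origin, ShipmentID, Weight}, which is every attribute, so {ETA, ShipmentID} is a candidate key.
These are minimal and exhaustive — every other superkey contains one of them.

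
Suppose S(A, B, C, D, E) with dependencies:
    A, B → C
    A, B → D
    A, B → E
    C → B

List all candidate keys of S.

{A} never appears on the right of any FD, so every key must include it.
{A, B}⁺ = {A, B, C, D, E}, which is every attribute, so {A, B} is a candidate key.
{A, C}⁺ = {A, B, C, D, E}, which is every attribute, so {A, C} is a candidate key.
No proper subset of any of these is a key, and no other minimal superkey exists.

{A, B}, {A, C}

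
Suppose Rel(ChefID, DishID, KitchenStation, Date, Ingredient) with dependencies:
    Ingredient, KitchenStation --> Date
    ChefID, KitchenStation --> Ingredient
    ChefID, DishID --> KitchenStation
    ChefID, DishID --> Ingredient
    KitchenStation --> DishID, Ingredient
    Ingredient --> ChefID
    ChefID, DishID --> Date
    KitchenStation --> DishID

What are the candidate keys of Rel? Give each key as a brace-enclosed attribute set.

{KitchenStation}⁺ = {ChefID, Date, DishID, Ingredient, KitchenStation}, which is every attribute, so {KitchenStation} is a candidate key.
{ChefID, DishID}⁺ = {ChefID, Date, DishID, Ingredient, KitchenStation}, which is every attribute, so {ChefID, DishID} is a candidate key.
{DishID, Ingredient}⁺ = {ChefID, Date, DishID, Ingredient, KitchenStation}, which is every attribute, so {DishID, Ingredient} is a candidate key.
Any other superkey properly contains one of these, so there are no further candidate keys.

{ChefID, DishID}, {DishID, Ingredient}, {KitchenStation}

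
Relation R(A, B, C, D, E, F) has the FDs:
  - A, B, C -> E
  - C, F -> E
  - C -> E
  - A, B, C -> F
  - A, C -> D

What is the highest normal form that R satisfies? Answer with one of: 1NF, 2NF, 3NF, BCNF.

Candidate key: {A, B, C}. Prime attributes: {A, B, C}.
For C, F -> E we have {C, F}⁺ = {C, E, F}; {C, F} is not a superkey, so BCNF fails.
C, F -> E determines the non-prime attribute {E} from a non-superkey — 3NF is violated.
Since {C} ⊂ {A, B, C} and {C}⁺ ⊇ {E} with {E} non-prime, there is a partial dependency; 2NF fails.

1NF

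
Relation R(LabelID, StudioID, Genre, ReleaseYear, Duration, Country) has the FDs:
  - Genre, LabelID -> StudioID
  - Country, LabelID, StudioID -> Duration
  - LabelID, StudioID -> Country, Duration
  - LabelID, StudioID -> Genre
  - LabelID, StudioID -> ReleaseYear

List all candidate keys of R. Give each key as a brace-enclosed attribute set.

{LabelID} never appears on the right of any FD, so every key must include it.
{Genre, LabelID} is a candidate key since {Genre, LabelID}⁺ = {Country, Duration, Genre, LabelID, ReleaseYear, StudioID} covers every attribute.
{LabelID, StudioID} is a candidate key since {LabelID, StudioID}⁺ = {Country, Duration, Genre, LabelID, ReleaseYear, StudioID} covers every attribute.
No proper subset of any of these is a key, and no other minimal superkey exists.

{Genre, LabelID}, {LabelID, StudioID}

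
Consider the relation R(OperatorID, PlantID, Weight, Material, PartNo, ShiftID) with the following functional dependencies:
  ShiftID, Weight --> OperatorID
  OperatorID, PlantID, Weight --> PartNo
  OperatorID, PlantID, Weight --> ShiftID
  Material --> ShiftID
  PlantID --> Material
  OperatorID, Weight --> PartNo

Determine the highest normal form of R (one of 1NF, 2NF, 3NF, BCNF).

Candidate key: {PlantID, Weight}. Prime attributes: {PlantID, Weight}.
ShiftID, Weight --> OperatorID breaks BCNF: {ShiftID, Weight}⁺ = {OperatorID, PartNo, ShiftID, Weight}, so {ShiftID, Weight} is not a superkey.
Because {OperatorID} is non-prime and the left side of ShiftID, Weight --> OperatorID is not a superkey, the relation is not in 3NF.
Since {PlantID} ⊂ {PlantID, Weight} and {PlantID}⁺ ⊇ {Material, ShiftID} with {Material, ShiftID} non-prime, there is a partial dependency; 2NF fails.

1NF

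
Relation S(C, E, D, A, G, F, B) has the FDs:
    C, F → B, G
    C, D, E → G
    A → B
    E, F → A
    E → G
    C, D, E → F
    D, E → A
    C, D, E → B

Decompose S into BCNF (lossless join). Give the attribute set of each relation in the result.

Candidate key of the original relation: {C, D, E}.
Within {A, B, C, D, E, F, G}: {C, F}⁺ ∩ {A, B, C, D, E, F, G} = {B, C, F, G}, not the whole set, so C, F → B, G violates BCNF; decompose into {B, C, F, G} and {A, C, D, E, F}.
{B, C, F, G}: every determinant is a superkey — BCNF.
Within {A, C, D, E, F}: {E, F}⁺ ∩ {A, C, D, E, F} = {A, E, F}, not the whole set, so E, F → A violates BCNF; decompose into {A, E, F} and {C, D, E, F}.
{A, E, F}: every determinant is a superkey — BCNF.
{C, D, E, F}: every determinant is a superkey — BCNF.

{A, E, F}; {B, C, F, G}; {C, D, E, F}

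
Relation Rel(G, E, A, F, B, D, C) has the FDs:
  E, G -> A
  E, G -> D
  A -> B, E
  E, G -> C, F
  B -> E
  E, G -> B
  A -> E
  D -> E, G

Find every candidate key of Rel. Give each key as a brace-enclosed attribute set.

{A, G}, {B, G}, {D}, {E, G}

{D} is a candidate key since {D}⁺ = {A, B, C, D, E, F, G} covers every attribute.
{A, G} is a candidate key since {A, G}⁺ = {A, B, C, D, E, F, G} covers every attribute.
{B, G} is a candidate key since {B, G}⁺ = {A, B, C, D, E, F, G} covers every attribute.
{E, G} is a candidate key since {E, G}⁺ = {A, B, C, D, E, F, G} covers every attribute.
These are minimal and exhaustive — every other superkey contains one of them.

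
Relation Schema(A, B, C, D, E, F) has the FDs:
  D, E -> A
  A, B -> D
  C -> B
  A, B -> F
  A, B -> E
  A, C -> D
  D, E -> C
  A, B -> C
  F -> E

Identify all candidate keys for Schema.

{A, B}⁺ = {A, B, C, D, E, F}, which is every attribute, so {A, B} is a candidate key.
{A, C}⁺ = {A, B, C, D, E, F}, which is every attribute, so {A, C} is a candidate key.
{D, E}⁺ = {A, B, C, D, E, F}, which is every attribute, so {D, E} is a candidate key.
{D, F}⁺ = {A, B, C, D, E, F}, which is every attribute, so {D, F} is a candidate key.
These are minimal and exhaustive — every other superkey contains one of them.

{A, B}, {A, C}, {D, E}, {D, F}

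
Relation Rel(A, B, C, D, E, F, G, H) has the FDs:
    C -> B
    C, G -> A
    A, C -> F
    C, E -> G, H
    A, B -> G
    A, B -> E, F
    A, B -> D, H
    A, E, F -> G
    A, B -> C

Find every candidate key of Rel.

{A, B}, {A, C}, {C, E}, {C, G}

{A, B}⁺ = {A, B, C, D, E, F, G, H} — all of the relation — so {A, B} is a candidate key.
{A, C}⁺ = {A, B, C, D, E, F, G, H} — all of the relation — so {A, C} is a candidate key.
{C, E}⁺ = {A, B, C, D, E, F, G, H} — all of the relation — so {C, E} is a candidate key.
{C, G}⁺ = {A, B, C, D, E, F, G, H} — all of the relation — so {C, G} is a candidate key.
No proper subset of any of these is a key, and no other minimal superkey exists.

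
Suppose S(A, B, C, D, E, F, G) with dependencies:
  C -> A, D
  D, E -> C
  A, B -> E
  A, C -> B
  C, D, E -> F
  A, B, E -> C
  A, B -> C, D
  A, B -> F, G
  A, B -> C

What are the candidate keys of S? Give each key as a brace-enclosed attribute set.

{C}⁺ = {A, B, C, D, E, F, G}, which is every attribute, so {C} is a candidate key.
{A, B}⁺ = {A, B, C, D, E, F, G}, which is every attribute, so {A, B} is a candidate key.
{D, E}⁺ = {A, B, C, D, E, F, G}, which is every attribute, so {D, E} is a candidate key.
Any other superkey properly contains one of these, so there are no further candidate keys.

{A, B}, {C}, {D, E}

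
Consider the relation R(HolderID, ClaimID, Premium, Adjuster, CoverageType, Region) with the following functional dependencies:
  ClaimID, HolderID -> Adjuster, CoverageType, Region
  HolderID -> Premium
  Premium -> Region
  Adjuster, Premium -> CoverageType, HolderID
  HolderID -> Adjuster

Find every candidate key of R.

{Adjuster, ClaimID, Premium}, {ClaimID, HolderID}

Attributes never on any right-hand side: {ClaimID} — every candidate key must contain it.
{ClaimID, HolderID}⁺ = {Adjuster, ClaimID, CoverageType, HolderID, Premium, Region} — all of the relation — so {ClaimID, HolderID} is a candidate key.
{Adjuster, ClaimID, Premium}⁺ = {Adjuster, ClaimID, CoverageType, HolderID, Premium, Region} — all of the relation — so {Adjuster, ClaimID, Premium} is a candidate key.
Any other superkey properly contains one of these, so there are no further candidate keys.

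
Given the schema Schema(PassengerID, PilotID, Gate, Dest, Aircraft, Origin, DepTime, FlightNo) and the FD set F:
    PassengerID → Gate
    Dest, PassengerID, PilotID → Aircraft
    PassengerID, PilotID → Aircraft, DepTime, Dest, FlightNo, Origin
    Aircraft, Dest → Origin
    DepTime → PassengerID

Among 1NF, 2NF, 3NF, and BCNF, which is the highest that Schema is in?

Candidate keys: {DepTime, PilotID}, {PassengerID, PilotID}. Prime attributes: {DepTime, PassengerID, PilotID}.
PassengerID → Gate breaks BCNF: {PassengerID}⁺ = {Gate, PassengerID}, so {PassengerID} is not a superkey.
PassengerID → Gate has non-prime {Gate} on the right and a non-superkey on the left, so 3NF fails.
Since {DepTime} ⊂ {DepTime, PilotID} and {DepTime}⁺ ⊇ {Gate} with {Gate} non-prime, there is a partial dependency; 2NF fails.

1NF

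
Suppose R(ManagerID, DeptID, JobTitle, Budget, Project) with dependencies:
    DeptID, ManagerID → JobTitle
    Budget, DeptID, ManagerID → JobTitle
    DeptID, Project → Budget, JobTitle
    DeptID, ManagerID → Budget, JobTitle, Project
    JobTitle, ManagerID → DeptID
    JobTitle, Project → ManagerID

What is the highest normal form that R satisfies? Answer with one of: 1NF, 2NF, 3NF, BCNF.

BCNF

Candidate keys: {DeptID, ManagerID}, {DeptID, Project}, {JobTitle, ManagerID}, {JobTitle, Project}. Prime attributes: {DeptID, JobTitle, ManagerID, Project}.
Every FD has a superkey on the left, so the relation is in BCNF.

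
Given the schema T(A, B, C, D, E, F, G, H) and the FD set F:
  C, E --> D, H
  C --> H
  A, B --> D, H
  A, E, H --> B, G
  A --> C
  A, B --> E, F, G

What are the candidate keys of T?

{A, B}, {A, E}

{A} never appears on the right of any FD, so every key must include it.
{A, B}⁺ = {A, B, C, D, E, F, G, H}, which is every attribute, so {A, B} is a candidate key.
{A, E}⁺ = {A, B, C, D, E, F, G, H}, which is every attribute, so {A, E} is a candidate key.
No proper subset of any of these is a key, and no other minimal superkey exists.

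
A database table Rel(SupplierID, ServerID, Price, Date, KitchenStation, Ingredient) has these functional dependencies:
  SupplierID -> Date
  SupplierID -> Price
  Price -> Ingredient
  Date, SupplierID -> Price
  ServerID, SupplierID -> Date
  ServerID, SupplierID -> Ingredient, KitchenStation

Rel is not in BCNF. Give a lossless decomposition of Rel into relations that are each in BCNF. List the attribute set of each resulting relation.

{Date, Price, SupplierID}; {Ingredient, Price}; {KitchenStation, ServerID, SupplierID}

Candidate key of the original relation: {ServerID, SupplierID}.
Within {Date, Ingredient, KitchenStation, Price, ServerID, SupplierID}: {SupplierID}⁺ ∩ {Date, Ingredient, KitchenStation, Price, ServerID, SupplierID} = {Date, Ingredient, Price, SupplierID}, not the whole set, so SupplierID -> Date, Ingredient, Price violates BCNF; decompose into {Date, Ingredient, Price, SupplierID} and {KitchenStation, ServerID, SupplierID}.
Within {Date, Ingredient, Price, SupplierID}: {Price}⁺ ∩ {Date, Ingredient, Price, SupplierID} = {Ingredient, Price}, not the whole set, so Price -> Ingredient violates BCNF; decompose into {Ingredient, Price} and {Date, Price, SupplierID}.
{Ingredient, Price}: every determinant is a superkey — BCNF.
{Date, Price, SupplierID}: every determinant is a superkey — BCNF.
{KitchenStation, ServerID, SupplierID}: every determinant is a superkey — BCNF.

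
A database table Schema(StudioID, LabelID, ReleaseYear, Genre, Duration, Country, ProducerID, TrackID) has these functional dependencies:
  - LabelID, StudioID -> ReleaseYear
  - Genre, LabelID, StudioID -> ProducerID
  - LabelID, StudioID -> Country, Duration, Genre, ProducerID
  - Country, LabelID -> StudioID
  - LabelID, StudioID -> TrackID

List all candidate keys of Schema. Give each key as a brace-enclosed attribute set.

{Country, LabelID}, {LabelID, StudioID}

No FD produces {LabelID}, so it must be in every candidate key.
{Country, LabelID}⁺ = {Country, Duration, Genre, LabelID, ProducerID, ReleaseYear, StudioID, TrackID}, which is every attribute, so {Country, LabelID} is a candidate key.
{LabelID, StudioID}⁺ = {Country, Duration, Genre, LabelID, ProducerID, ReleaseYear, StudioID, TrackID}, which is every attribute, so {LabelID, StudioID} is a candidate key.
Any other superkey properly contains one of these, so there are no further candidate keys.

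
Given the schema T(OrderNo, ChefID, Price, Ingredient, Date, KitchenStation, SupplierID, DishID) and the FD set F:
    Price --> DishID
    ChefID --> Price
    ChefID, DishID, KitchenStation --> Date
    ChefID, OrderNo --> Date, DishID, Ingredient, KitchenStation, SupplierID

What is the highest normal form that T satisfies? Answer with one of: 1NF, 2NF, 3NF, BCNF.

Candidate key: {ChefID, OrderNo}. Prime attributes: {ChefID, OrderNo}.
For Price --> DishID we have {Price}⁺ = {DishID, Price}; {Price} is not a superkey, so BCNF fails.
Price --> DishID determines the non-prime attribute {DishID} from a non-superkey — 3NF is violated.
The proper key subset {ChefID} of {ChefID, OrderNo} determines non-prime {DishID, Price}, so the relation is not even in 2NF.

1NF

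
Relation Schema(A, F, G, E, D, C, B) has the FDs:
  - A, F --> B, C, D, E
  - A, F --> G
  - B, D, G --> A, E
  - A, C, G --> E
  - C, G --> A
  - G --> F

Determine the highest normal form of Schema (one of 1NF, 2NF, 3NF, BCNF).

Candidate keys: {A, F}, {A, G}, {B, D, G}, {C, G}. Prime attributes: {A, B, C, D, F, G}.
G --> F: {G}⁺ = {F, G}, which is not all of the attributes, so the left side is not a superkey — BCNF is violated.
Since {F} ⊆ prime attributes and every other non-superkey FD also has a prime right side, the schema is in 3NF.

3NF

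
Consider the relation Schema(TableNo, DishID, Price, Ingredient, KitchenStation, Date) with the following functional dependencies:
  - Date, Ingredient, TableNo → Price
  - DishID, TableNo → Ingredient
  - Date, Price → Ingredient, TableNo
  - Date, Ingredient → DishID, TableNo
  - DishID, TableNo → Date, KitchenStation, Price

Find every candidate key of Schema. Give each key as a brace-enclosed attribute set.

{Date, Ingredient} is a candidate key since {Date, Ingredient}⁺ = {Date, DishID, Ingredient, KitchenStation, Price, TableNo} covers every attribute.
{Date, Price} is a candidate key since {Date, Price}⁺ = {Date, DishID, Ingredient, KitchenStation, Price, TableNo} covers every attribute.
{DishID, TableNo} is a candidate key since {DishID, TableNo}⁺ = {Date, DishID, Ingredient, KitchenStation, Price, TableNo} covers every attribute.
Any other superkey properly contains one of these, so there are no further candidate keys.

{Date, Ingredient}, {Date, Price}, {DishID, TableNo}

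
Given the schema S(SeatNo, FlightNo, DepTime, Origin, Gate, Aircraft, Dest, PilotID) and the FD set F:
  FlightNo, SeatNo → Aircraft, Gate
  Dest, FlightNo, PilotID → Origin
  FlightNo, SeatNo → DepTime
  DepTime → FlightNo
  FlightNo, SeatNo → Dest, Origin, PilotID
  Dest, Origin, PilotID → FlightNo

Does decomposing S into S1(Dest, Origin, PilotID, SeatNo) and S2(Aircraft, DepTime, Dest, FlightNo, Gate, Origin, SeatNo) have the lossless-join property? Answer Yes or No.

No

S1 ∩ S2 = {Dest, Origin, SeatNo}; its closure under F is {Dest, Origin, SeatNo}.
The closure covers neither S1 nor S2 entirely; the join is not lossless.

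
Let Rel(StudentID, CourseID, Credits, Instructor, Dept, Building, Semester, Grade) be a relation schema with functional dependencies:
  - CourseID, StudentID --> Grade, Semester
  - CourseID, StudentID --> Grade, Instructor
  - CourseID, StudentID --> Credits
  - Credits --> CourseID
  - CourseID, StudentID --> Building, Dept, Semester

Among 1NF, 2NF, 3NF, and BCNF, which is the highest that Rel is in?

Candidate keys: {CourseID, StudentID}, {Credits, StudentID}. Prime attributes: {CourseID, Credits, StudentID}.
Credits --> CourseID: {Credits}⁺ = {CourseID, Credits}, which is not all of the attributes, so the left side is not a superkey — BCNF is violated.
Since {CourseID} ⊆ prime attributes and every other non-superkey FD also has a prime right side, the schema is in 3NF.

3NF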